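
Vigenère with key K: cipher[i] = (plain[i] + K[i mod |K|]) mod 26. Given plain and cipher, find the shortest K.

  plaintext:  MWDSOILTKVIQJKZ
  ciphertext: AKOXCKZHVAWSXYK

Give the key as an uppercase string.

  i= 0: A-M = 14 → O
  i= 1: K-W = 14 → O
  i= 2: O-D = 11 → L
  i= 3: X-S =  5 → F
  i= 4: C-O = 14 → O
  i= 5: K-I =  2 → C
  i= 6: Z-L = 14 → O
  i= 7: H-T = 14 → O
  i= 8: V-K = 11 → L
  i= 9: A-V =  5 → F
  i=10: W-I = 14 → O
  i=11: S-Q =  2 → C
  i=12: X-J = 14 → O
  i=13: Y-K = 14 → O
  i=14: K-Z = 11 → L
  shifts repeat with period 6: OOLFOC

OOLFOC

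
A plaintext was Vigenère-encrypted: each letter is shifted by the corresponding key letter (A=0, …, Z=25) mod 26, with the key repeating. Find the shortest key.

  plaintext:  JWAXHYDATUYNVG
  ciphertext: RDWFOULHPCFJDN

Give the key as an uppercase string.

IHW

  i= 0: R-J =  8 → I
  i= 1: D-W =  7 → H
  i= 2: W-A = 22 → W
  i= 3: F-X =  8 → I
  i= 4: O-H =  7 → H
  i= 5: U-Y = 22 → W
  i= 6: L-D =  8 → I
  i= 7: H-A =  7 → H
  i= 8: P-T = 22 → W
  i= 9: C-U =  8 → I
  i=10: F-Y =  7 → H
  i=11: J-N = 22 → W
  i=12: D-V =  8 → I
  i=13: N-G =  7 → H
  shifts repeat with period 3: IHW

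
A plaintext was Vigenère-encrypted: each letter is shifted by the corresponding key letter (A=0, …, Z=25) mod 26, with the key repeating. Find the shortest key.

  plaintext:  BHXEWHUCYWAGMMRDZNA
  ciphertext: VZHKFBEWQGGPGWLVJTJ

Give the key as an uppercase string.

  i= 0: V-B = 20 → U
  i= 1: Z-H = 18 → S
  i= 2: H-X = 10 → K
  i= 3: K-E =  6 → G
  i= 4: F-W =  9 → J
  i= 5: B-H = 20 → U
  i= 6: E-U = 10 → K
  i= 7: W-C = 20 → U
  i= 8: Q-Y = 18 → S
  i= 9: G-W = 10 → K
  i=10: G-A =  6 → G
  i=11: P-G =  9 → J
  i=12: G-M = 20 → U
  i=13: W-M = 10 → K
  i=14: L-R = 20 → U
  i=15: V-D = 18 → S
  i=16: J-Z = 10 → K
  i=17: T-N =  6 → G
  i=18: J-A =  9 → J
  shifts repeat with period 7: USKGJUK

USKGJUK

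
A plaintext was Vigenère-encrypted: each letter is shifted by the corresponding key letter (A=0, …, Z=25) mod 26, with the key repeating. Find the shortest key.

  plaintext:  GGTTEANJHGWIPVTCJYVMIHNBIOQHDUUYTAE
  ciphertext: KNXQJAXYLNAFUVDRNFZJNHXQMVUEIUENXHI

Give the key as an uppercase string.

EHEXFAKP

  i= 0: K-G =  4 → E
  i= 1: N-G =  7 → H
  i= 2: X-T =  4 → E
  i= 3: Q-T = 23 → X
  i= 4: J-E =  5 → F
  i= 5: A-A =  0 → A
  i= 6: X-N = 10 → K
  i= 7: Y-J = 15 → P
  i= 8: L-H =  4 → E
  i= 9: N-G =  7 → H
  i=10: A-W =  4 → E
  i=11: F-I = 23 → X
  i=12: U-P =  5 → F
  i=13: V-V =  0 → A
  i=14: D-T = 10 → K
  i=15: R-C = 15 → P
  i=16: N-J =  4 → E
  i=17: F-Y =  7 → H
  i=18: Z-V =  4 → E
  i=19: J-M = 23 → X
  i=20: N-I =  5 → F
  i=21: H-H =  0 → A
  i=22: X-N = 10 → K
  i=23: Q-B = 15 → P
  i=24: M-I =  4 → E
  i=25: V-O =  7 → H
  i=26: U-Q =  4 → E
  i=27: E-H = 23 → X
  i=28: I-D =  5 → F
  i=29: U-U =  0 → A
  i=30: E-U = 10 → K
  i=31: N-Y = 15 → P
  i=32: X-T =  4 → E
  i=33: H-A =  7 → H
  i=34: I-E =  4 → E
  shifts repeat with period 8: EHEXFAKP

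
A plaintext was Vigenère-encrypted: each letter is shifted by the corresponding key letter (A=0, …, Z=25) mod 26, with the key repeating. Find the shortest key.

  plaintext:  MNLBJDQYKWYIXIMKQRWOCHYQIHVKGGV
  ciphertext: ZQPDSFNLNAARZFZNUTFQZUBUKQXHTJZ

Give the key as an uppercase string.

NDECJCX

  i= 0: Z-M = 13 → N
  i= 1: Q-N =  3 → D
  i= 2: P-L =  4 → E
  i= 3: D-B =  2 → C
  i= 4: S-J =  9 → J
  i= 5: F-D =  2 → C
  i= 6: N-Q = 23 → X
  i= 7: L-Y = 13 → N
  i= 8: N-K =  3 → D
  i= 9: A-W =  4 → E
  i=10: A-Y =  2 → C
  i=11: R-I =  9 → J
  i=12: Z-X =  2 → C
  i=13: F-I = 23 → X
  i=14: Z-M = 13 → N
  i=15: N-K =  3 → D
  i=16: U-Q =  4 → E
  i=17: T-R =  2 → C
  i=18: F-W =  9 → J
  i=19: Q-O =  2 → C
  i=20: Z-C = 23 → X
  i=21: U-H = 13 → N
  i=22: B-Y =  3 → D
  i=23: U-Q =  4 → E
  i=24: K-I =  2 → C
  i=25: Q-H =  9 → J
  i=26: X-V =  2 → C
  i=27: H-K = 23 → X
  i=28: T-G = 13 → N
  i=29: J-G =  3 → D
  i=30: Z-V =  4 → E
  shifts repeat with period 7: NDECJCX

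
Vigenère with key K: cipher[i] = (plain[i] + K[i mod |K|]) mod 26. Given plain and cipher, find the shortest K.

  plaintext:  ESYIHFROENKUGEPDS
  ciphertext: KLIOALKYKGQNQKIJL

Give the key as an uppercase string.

  i= 0: K-E =  6 → G
  i= 1: L-S = 19 → T
  i= 2: I-Y = 10 → K
  i= 3: O-I =  6 → G
  i= 4: A-H = 19 → T
  i= 5: L-F =  6 → G
  i= 6: K-R = 19 → T
  i= 7: Y-O = 10 → K
  i= 8: K-E =  6 → G
  i= 9: G-N = 19 → T
  i=10: Q-K =  6 → G
  i=11: N-U = 19 → T
  i=12: Q-G = 10 → K
  i=13: K-E =  6 → G
  i=14: I-P = 19 → T
  i=15: J-D =  6 → G
  i=16: L-S = 19 → T
  shifts repeat with period 5: GTKGT

GTKGT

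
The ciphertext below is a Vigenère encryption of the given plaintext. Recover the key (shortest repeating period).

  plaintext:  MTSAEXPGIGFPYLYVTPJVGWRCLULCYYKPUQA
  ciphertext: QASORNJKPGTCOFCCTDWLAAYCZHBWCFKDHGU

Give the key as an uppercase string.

EHAONQU

  i= 0: Q-M =  4 → E
  i= 1: A-T =  7 → H
  i= 2: S-S =  0 → A
  i= 3: O-A = 14 → O
  i= 4: R-E = 13 → N
  i= 5: N-X = 16 → Q
  i= 6: J-P = 20 → U
  i= 7: K-G =  4 → E
  i= 8: P-I =  7 → H
  i= 9: G-G =  0 → A
  i=10: T-F = 14 → O
  i=11: C-P = 13 → N
  i=12: O-Y = 16 → Q
  i=13: F-L = 20 → U
  i=14: C-Y =  4 → E
  i=15: C-V =  7 → H
  i=16: T-T =  0 → A
  i=17: D-P = 14 → O
  i=18: W-J = 13 → N
  i=19: L-V = 16 → Q
  i=20: A-G = 20 → U
  i=21: A-W =  4 → E
  i=22: Y-R =  7 → H
  i=23: C-C =  0 → A
  i=24: Z-L = 14 → O
  i=25: H-U = 13 → N
  i=26: B-L = 16 → Q
  i=27: W-C = 20 → U
  i=28: C-Y =  4 → E
  i=29: F-Y =  7 → H
  i=30: K-K =  0 → A
  i=31: D-P = 14 → O
  i=32: H-U = 13 → N
  i=33: G-Q = 16 → Q
  i=34: U-A = 20 → U
  shifts repeat with period 7: EHAONQU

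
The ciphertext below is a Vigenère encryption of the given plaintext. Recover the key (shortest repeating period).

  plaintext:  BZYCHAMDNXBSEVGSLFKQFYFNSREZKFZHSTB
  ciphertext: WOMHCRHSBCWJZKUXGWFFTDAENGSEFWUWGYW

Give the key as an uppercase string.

VPOFVR

  i= 0: W-B = 21 → V
  i= 1: O-Z = 15 → P
  i= 2: M-Y = 14 → O
  i= 3: H-C =  5 → F
  i= 4: C-H = 21 → V
  i= 5: R-A = 17 → R
  i= 6: H-M = 21 → V
  i= 7: S-D = 15 → P
  i= 8: B-N = 14 → O
  i= 9: C-X =  5 → F
  i=10: W-B = 21 → V
  i=11: J-S = 17 → R
  i=12: Z-E = 21 → V
  i=13: K-V = 15 → P
  i=14: U-G = 14 → O
  i=15: X-S =  5 → F
  i=16: G-L = 21 → V
  i=17: W-F = 17 → R
  i=18: F-K = 21 → V
  i=19: F-Q = 15 → P
  i=20: T-F = 14 → O
  i=21: D-Y =  5 → F
  i=22: A-F = 21 → V
  i=23: E-N = 17 → R
  i=24: N-S = 21 → V
  i=25: G-R = 15 → P
  i=26: S-E = 14 → O
  i=27: E-Z =  5 → F
  i=28: F-K = 21 → V
  i=29: W-F = 17 → R
  i=30: U-Z = 21 → V
  i=31: W-H = 15 → P
  i=32: G-S = 14 → O
  i=33: Y-T =  5 → F
  i=34: W-B = 21 → V
  shifts repeat with period 6: VPOFVR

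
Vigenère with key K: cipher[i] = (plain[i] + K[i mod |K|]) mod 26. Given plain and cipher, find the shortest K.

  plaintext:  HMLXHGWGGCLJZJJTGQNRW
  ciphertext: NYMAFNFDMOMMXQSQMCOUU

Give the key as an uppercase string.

  i= 0: N-H =  6 → G
  i= 1: Y-M = 12 → M
  i= 2: M-L =  1 → B
  i= 3: A-X =  3 → D
  i= 4: F-H = 24 → Y
  i= 5: N-G =  7 → H
  i= 6: F-W =  9 → J
  i= 7: D-G = 23 → X
  i= 8: M-G =  6 → G
  i= 9: O-C = 12 → M
  i=10: M-L =  1 → B
  i=11: M-J =  3 → D
  i=12: X-Z = 24 → Y
  i=13: Q-J =  7 → H
  i=14: S-J =  9 → J
  i=15: Q-T = 23 → X
  i=16: M-G =  6 → G
  i=17: C-Q = 12 → M
  i=18: O-N =  1 → B
  i=19: U-R =  3 → D
  i=20: U-W = 24 → Y
  shifts repeat with period 8: GMBDYHJX

GMBDYHJX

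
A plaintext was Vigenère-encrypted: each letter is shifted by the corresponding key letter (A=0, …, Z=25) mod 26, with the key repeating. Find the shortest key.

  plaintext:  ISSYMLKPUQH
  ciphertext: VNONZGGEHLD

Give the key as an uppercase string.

NVWP

  i= 0: V-I = 13 → N
  i= 1: N-S = 21 → V
  i= 2: O-S = 22 → W
  i= 3: N-Y = 15 → P
  i= 4: Z-M = 13 → N
  i= 5: G-L = 21 → V
  i= 6: G-K = 22 → W
  i= 7: E-P = 15 → P
  i= 8: H-U = 13 → N
  i= 9: L-Q = 21 → V
  i=10: D-H = 22 → W
  shifts repeat with period 4: NVWP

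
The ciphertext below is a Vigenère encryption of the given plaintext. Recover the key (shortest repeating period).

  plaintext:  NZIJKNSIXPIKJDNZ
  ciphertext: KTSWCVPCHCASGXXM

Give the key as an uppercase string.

XUKNSI

  i= 0: K-N = 23 → X
  i= 1: T-Z = 20 → U
  i= 2: S-I = 10 → K
  i= 3: W-J = 13 → N
  i= 4: C-K = 18 → S
  i= 5: V-N =  8 → I
  i= 6: P-S = 23 → X
  i= 7: C-I = 20 → U
  i= 8: H-X = 10 → K
  i= 9: C-P = 13 → N
  i=10: A-I = 18 → S
  i=11: S-K =  8 → I
  i=12: G-J = 23 → X
  i=13: X-D = 20 → U
  i=14: X-N = 10 → K
  i=15: M-Z = 13 → N
  shifts repeat with period 6: XUKNSI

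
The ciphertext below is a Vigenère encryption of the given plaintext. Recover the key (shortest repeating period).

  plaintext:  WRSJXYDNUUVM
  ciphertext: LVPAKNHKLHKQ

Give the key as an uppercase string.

  i= 0: L-W = 15 → P
  i= 1: V-R =  4 → E
  i= 2: P-S = 23 → X
  i= 3: A-J = 17 → R
  i= 4: K-X = 13 → N
  i= 5: N-Y = 15 → P
  i= 6: H-D =  4 → E
  i= 7: K-N = 23 → X
  i= 8: L-U = 17 → R
  i= 9: H-U = 13 → N
  i=10: K-V = 15 → P
  i=11: Q-M =  4 → E
  shifts repeat with period 5: PEXRN

PEXRN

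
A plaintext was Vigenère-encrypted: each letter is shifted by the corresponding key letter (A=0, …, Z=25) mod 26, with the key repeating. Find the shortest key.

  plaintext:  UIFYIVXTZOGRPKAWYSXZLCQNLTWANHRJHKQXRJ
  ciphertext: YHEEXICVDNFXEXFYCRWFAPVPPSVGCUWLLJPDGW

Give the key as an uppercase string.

EZZGPNFC

  i= 0: Y-U =  4 → E
  i= 1: H-I = 25 → Z
  i= 2: E-F = 25 → Z
  i= 3: E-Y =  6 → G
  i= 4: X-I = 15 → P
  i= 5: I-V = 13 → N
  i= 6: C-X =  5 → F
  i= 7: V-T =  2 → C
  i= 8: D-Z =  4 → E
  i= 9: N-O = 25 → Z
  i=10: F-G = 25 → Z
  i=11: X-R =  6 → G
  i=12: E-P = 15 → P
  i=13: X-K = 13 → N
  i=14: F-A =  5 → F
  i=15: Y-W =  2 → C
  i=16: C-Y =  4 → E
  i=17: R-S = 25 → Z
  i=18: W-X = 25 → Z
  i=19: F-Z =  6 → G
  i=20: A-L = 15 → P
  i=21: P-C = 13 → N
  i=22: V-Q =  5 → F
  i=23: P-N =  2 → C
  i=24: P-L =  4 → E
  i=25: S-T = 25 → Z
  i=26: V-W = 25 → Z
  i=27: G-A =  6 → G
  i=28: C-N = 15 → P
  i=29: U-H = 13 → N
  i=30: W-R =  5 → F
  i=31: L-J =  2 → C
  i=32: L-H =  4 → E
  i=33: J-K = 25 → Z
  i=34: P-Q = 25 → Z
  i=35: D-X =  6 → G
  i=36: G-R = 15 → P
  i=37: W-J = 13 → N
  shifts repeat with period 8: EZZGPNFC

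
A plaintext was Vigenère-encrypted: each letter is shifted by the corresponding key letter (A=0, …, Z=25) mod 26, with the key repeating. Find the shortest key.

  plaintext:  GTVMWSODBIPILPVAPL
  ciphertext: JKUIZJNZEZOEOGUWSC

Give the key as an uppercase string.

  i= 0: J-G =  3 → D
  i= 1: K-T = 17 → R
  i= 2: U-V = 25 → Z
  i= 3: I-M = 22 → W
  i= 4: Z-W =  3 → D
  i= 5: J-S = 17 → R
  i= 6: N-O = 25 → Z
  i= 7: Z-D = 22 → W
  i= 8: E-B =  3 → D
  i= 9: Z-I = 17 → R
  i=10: O-P = 25 → Z
  i=11: E-I = 22 → W
  i=12: O-L =  3 → D
  i=13: G-P = 17 → R
  i=14: U-V = 25 → Z
  i=15: W-A = 22 → W
  i=16: S-P =  3 → D
  i=17: C-L = 17 → R
  shifts repeat with period 4: DRZW

DRZW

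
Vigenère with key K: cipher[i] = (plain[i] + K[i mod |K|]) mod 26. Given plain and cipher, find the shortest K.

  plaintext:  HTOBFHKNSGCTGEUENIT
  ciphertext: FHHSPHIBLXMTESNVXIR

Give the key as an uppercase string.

  i= 0: F-H = 24 → Y
  i= 1: H-T = 14 → O
  i= 2: H-O = 19 → T
  i= 3: S-B = 17 → R
  i= 4: P-F = 10 → K
  i= 5: H-H =  0 → A
  i= 6: I-K = 24 → Y
  i= 7: B-N = 14 → O
  i= 8: L-S = 19 → T
  i= 9: X-G = 17 → R
  i=10: M-C = 10 → K
  i=11: T-T =  0 → A
  i=12: E-G = 24 → Y
  i=13: S-E = 14 → O
  i=14: N-U = 19 → T
  i=15: V-E = 17 → R
  i=16: X-N = 10 → K
  i=17: I-I =  0 → A
  i=18: R-T = 24 → Y
  shifts repeat with period 6: YOTRKA

YOTRKA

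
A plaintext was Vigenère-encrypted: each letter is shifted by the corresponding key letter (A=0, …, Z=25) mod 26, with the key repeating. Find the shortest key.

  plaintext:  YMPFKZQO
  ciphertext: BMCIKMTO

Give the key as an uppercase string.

  i= 0: B-Y =  3 → D
  i= 1: M-M =  0 → A
  i= 2: C-P = 13 → N
  i= 3: I-F =  3 → D
  i= 4: K-K =  0 → A
  i= 5: M-Z = 13 → N
  i= 6: T-Q =  3 → D
  i= 7: O-O =  0 → A
  shifts repeat with period 3: DAN

DAN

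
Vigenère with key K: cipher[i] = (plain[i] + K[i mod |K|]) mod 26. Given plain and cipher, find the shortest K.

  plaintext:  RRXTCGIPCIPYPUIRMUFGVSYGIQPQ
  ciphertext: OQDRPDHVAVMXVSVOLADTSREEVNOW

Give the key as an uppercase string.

XZGYN

  i= 0: O-R = 23 → X
  i= 1: Q-R = 25 → Z
  i= 2: D-X =  6 → G
  i= 3: R-T = 24 → Y
  i= 4: P-C = 13 → N
  i= 5: D-G = 23 → X
  i= 6: H-I = 25 → Z
  i= 7: V-P =  6 → G
  i= 8: A-C = 24 → Y
  i= 9: V-I = 13 → N
  i=10: M-P = 23 → X
  i=11: X-Y = 25 → Z
  i=12: V-P =  6 → G
  i=13: S-U = 24 → Y
  i=14: V-I = 13 → N
  i=15: O-R = 23 → X
  i=16: L-M = 25 → Z
  i=17: A-U =  6 → G
  i=18: D-F = 24 → Y
  i=19: T-G = 13 → N
  i=20: S-V = 23 → X
  i=21: R-S = 25 → Z
  i=22: E-Y =  6 → G
  i=23: E-G = 24 → Y
  i=24: V-I = 13 → N
  i=25: N-Q = 23 → X
  i=26: O-P = 25 → Z
  i=27: W-Q =  6 → G
  shifts repeat with period 5: XZGYN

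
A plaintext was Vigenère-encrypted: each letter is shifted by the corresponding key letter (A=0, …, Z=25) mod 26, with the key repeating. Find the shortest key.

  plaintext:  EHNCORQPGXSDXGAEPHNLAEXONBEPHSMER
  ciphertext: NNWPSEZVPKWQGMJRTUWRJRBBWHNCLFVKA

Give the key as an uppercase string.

JGJNEN

  i= 0: N-E =  9 → J
  i= 1: N-H =  6 → G
  i= 2: W-N =  9 → J
  i= 3: P-C = 13 → N
  i= 4: S-O =  4 → E
  i= 5: E-R = 13 → N
  i= 6: Z-Q =  9 → J
  i= 7: V-P =  6 → G
  i= 8: P-G =  9 → J
  i= 9: K-X = 13 → N
  i=10: W-S =  4 → E
  i=11: Q-D = 13 → N
  i=12: G-X =  9 → J
  i=13: M-G =  6 → G
  i=14: J-A =  9 → J
  i=15: R-E = 13 → N
  i=16: T-P =  4 → E
  i=17: U-H = 13 → N
  i=18: W-N =  9 → J
  i=19: R-L =  6 → G
  i=20: J-A =  9 → J
  i=21: R-E = 13 → N
  i=22: B-X =  4 → E
  i=23: B-O = 13 → N
  i=24: W-N =  9 → J
  i=25: H-B =  6 → G
  i=26: N-E =  9 → J
  i=27: C-P = 13 → N
  i=28: L-H =  4 → E
  i=29: F-S = 13 → N
  i=30: V-M =  9 → J
  i=31: K-E =  6 → G
  i=32: A-R =  9 → J
  shifts repeat with period 6: JGJNEN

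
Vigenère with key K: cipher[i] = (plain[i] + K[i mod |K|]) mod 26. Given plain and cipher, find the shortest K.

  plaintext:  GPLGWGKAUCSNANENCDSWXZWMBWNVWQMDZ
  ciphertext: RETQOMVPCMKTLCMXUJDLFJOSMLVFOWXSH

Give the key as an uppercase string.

  i= 0: R-G = 11 → L
  i= 1: E-P = 15 → P
  i= 2: T-L =  8 → I
  i= 3: Q-G = 10 → K
  i= 4: O-W = 18 → S
  i= 5: M-G =  6 → G
  i= 6: V-K = 11 → L
  i= 7: P-A = 15 → P
  i= 8: C-U =  8 → I
  i= 9: M-C = 10 → K
  i=10: K-S = 18 → S
  i=11: T-N =  6 → G
  i=12: L-A = 11 → L
  i=13: C-N = 15 → P
  i=14: M-E =  8 → I
  i=15: X-N = 10 → K
  i=16: U-C = 18 → S
  i=17: J-D =  6 → G
  i=18: D-S = 11 → L
  i=19: L-W = 15 → P
  i=20: F-X =  8 → I
  i=21: J-Z = 10 → K
  i=22: O-W = 18 → S
  i=23: S-M =  6 → G
  i=24: M-B = 11 → L
  i=25: L-W = 15 → P
  i=26: V-N =  8 → I
  i=27: F-V = 10 → K
  i=28: O-W = 18 → S
  i=29: W-Q =  6 → G
  i=30: X-M = 11 → L
  i=31: S-D = 15 → P
  i=32: H-Z =  8 → I
  shifts repeat with period 6: LPIKSG

LPIKSG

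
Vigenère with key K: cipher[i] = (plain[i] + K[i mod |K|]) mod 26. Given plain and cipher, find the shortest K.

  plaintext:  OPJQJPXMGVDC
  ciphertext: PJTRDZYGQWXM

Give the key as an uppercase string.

BUK

  i= 0: P-O =  1 → B
  i= 1: J-P = 20 → U
  i= 2: T-J = 10 → K
  i= 3: R-Q =  1 → B
  i= 4: D-J = 20 → U
  i= 5: Z-P = 10 → K
  i= 6: Y-X =  1 → B
  i= 7: G-M = 20 → U
  i= 8: Q-G = 10 → K
  i= 9: W-V =  1 → B
  i=10: X-D = 20 → U
  i=11: M-C = 10 → K
  shifts repeat with period 3: BUK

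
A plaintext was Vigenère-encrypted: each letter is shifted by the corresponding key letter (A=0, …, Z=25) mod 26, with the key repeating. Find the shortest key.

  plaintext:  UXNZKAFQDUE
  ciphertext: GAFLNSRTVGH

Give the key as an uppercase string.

  i= 0: G-U = 12 → M
  i= 1: A-X =  3 → D
  i= 2: F-N = 18 → S
  i= 3: L-Z = 12 → M
  i= 4: N-K =  3 → D
  i= 5: S-A = 18 → S
  i= 6: R-F = 12 → M
  i= 7: T-Q =  3 → D
  i= 8: V-D = 18 → S
  i= 9: G-U = 12 → M
  i=10: H-E =  3 → D
  shifts repeat with period 3: MDS

MDS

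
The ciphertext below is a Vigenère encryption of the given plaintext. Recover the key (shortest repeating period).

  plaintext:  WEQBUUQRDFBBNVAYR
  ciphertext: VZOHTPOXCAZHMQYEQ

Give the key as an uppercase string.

  i= 0: V-W = 25 → Z
  i= 1: Z-E = 21 → V
  i= 2: O-Q = 24 → Y
  i= 3: H-B =  6 → G
  i= 4: T-U = 25 → Z
  i= 5: P-U = 21 → V
  i= 6: O-Q = 24 → Y
  i= 7: X-R =  6 → G
  i= 8: C-D = 25 → Z
  i= 9: A-F = 21 → V
  i=10: Z-B = 24 → Y
  i=11: H-B =  6 → G
  i=12: M-N = 25 → Z
  i=13: Q-V = 21 → V
  i=14: Y-A = 24 → Y
  i=15: E-Y =  6 → G
  i=16: Q-R = 25 → Z
  shifts repeat with period 4: ZVYG

ZVYG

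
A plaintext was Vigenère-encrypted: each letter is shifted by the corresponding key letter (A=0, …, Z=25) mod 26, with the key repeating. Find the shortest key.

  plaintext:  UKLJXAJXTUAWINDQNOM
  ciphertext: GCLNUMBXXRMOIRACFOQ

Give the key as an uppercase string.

  i= 0: G-U = 12 → M
  i= 1: C-K = 18 → S
  i= 2: L-L =  0 → A
  i= 3: N-J =  4 → E
  i= 4: U-X = 23 → X
  i= 5: M-A = 12 → M
  i= 6: B-J = 18 → S
  i= 7: X-X =  0 → A
  i= 8: X-T =  4 → E
  i= 9: R-U = 23 → X
  i=10: M-A = 12 → M
  i=11: O-W = 18 → S
  i=12: I-I =  0 → A
  i=13: R-N =  4 → E
  i=14: A-D = 23 → X
  i=15: C-Q = 12 → M
  i=16: F-N = 18 → S
  i=17: O-O =  0 → A
  i=18: Q-M =  4 → E
  shifts repeat with period 5: MSAEX

MSAEX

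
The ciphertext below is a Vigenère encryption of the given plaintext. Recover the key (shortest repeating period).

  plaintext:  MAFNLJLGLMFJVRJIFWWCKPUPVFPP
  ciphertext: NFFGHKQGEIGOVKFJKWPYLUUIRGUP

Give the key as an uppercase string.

BFATW

  i= 0: N-M =  1 → B
  i= 1: F-A =  5 → F
  i= 2: F-F =  0 → A
  i= 3: G-N = 19 → T
  i= 4: H-L = 22 → W
  i= 5: K-J =  1 → B
  i= 6: Q-L =  5 → F
  i= 7: G-G =  0 → A
  i= 8: E-L = 19 → T
  i= 9: I-M = 22 → W
  i=10: G-F =  1 → B
  i=11: O-J =  5 → F
  i=12: V-V =  0 → A
  i=13: K-R = 19 → T
  i=14: F-J = 22 → W
  i=15: J-I =  1 → B
  i=16: K-F =  5 → F
  i=17: W-W =  0 → A
  i=18: P-W = 19 → T
  i=19: Y-C = 22 → W
  i=20: L-K =  1 → B
  i=21: U-P =  5 → F
  i=22: U-U =  0 → A
  i=23: I-P = 19 → T
  i=24: R-V = 22 → W
  i=25: G-F =  1 → B
  i=26: U-P =  5 → F
  i=27: P-P =  0 → A
  shifts repeat with period 5: BFATW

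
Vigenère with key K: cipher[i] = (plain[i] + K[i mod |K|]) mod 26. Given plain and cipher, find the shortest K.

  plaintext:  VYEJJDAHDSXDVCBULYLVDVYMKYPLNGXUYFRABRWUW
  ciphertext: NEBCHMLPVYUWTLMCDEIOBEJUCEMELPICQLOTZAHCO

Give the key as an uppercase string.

  i= 0: N-V = 18 → S
  i= 1: E-Y =  6 → G
  i= 2: B-E = 23 → X
  i= 3: C-J = 19 → T
  i= 4: H-J = 24 → Y
  i= 5: M-D =  9 → J
  i= 6: L-A = 11 → L
  i= 7: P-H =  8 → I
  i= 8: V-D = 18 → S
  i= 9: Y-S =  6 → G
  i=10: U-X = 23 → X
  i=11: W-D = 19 → T
  i=12: T-V = 24 → Y
  i=13: L-C =  9 → J
  i=14: M-B = 11 → L
  i=15: C-U =  8 → I
  i=16: D-L = 18 → S
  i=17: E-Y =  6 → G
  i=18: I-L = 23 → X
  i=19: O-V = 19 → T
  i=20: B-D = 24 → Y
  i=21: E-V =  9 → J
  i=22: J-Y = 11 → L
  i=23: U-M =  8 → I
  i=24: C-K = 18 → S
  i=25: E-Y =  6 → G
  i=26: M-P = 23 → X
  i=27: E-L = 19 → T
  i=28: L-N = 24 → Y
  i=29: P-G =  9 → J
  i=30: I-X = 11 → L
  i=31: C-U =  8 → I
  i=32: Q-Y = 18 → S
  i=33: L-F =  6 → G
  i=34: O-R = 23 → X
  i=35: T-A = 19 → T
  i=36: Z-B = 24 → Y
  i=37: A-R =  9 → J
  i=38: H-W = 11 → L
  i=39: C-U =  8 → I
  i=40: O-W = 18 → S
  shifts repeat with period 8: SGXTYJLI

SGXTYJLI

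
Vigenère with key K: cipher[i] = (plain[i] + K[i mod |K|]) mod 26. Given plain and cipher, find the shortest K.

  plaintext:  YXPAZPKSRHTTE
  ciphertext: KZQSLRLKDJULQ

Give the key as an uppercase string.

  i= 0: K-Y = 12 → M
  i= 1: Z-X =  2 → C
  i= 2: Q-P =  1 → B
  i= 3: S-A = 18 → S
  i= 4: L-Z = 12 → M
  i= 5: R-P =  2 → C
  i= 6: L-K =  1 → B
  i= 7: K-S = 18 → S
  i= 8: D-R = 12 → M
  i= 9: J-H =  2 → C
  i=10: U-T =  1 → B
  i=11: L-T = 18 → S
  i=12: Q-E = 12 → M
  shifts repeat with period 4: MCBS

MCBS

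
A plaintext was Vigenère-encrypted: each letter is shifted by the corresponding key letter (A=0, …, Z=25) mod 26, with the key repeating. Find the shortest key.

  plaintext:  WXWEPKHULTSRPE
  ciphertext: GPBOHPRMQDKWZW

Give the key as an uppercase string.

KSF

  i= 0: G-W = 10 → K
  i= 1: P-X = 18 → S
  i= 2: B-W =  5 → F
  i= 3: O-E = 10 → K
  i= 4: H-P = 18 → S
  i= 5: P-K =  5 → F
  i= 6: R-H = 10 → K
  i= 7: M-U = 18 → S
  i= 8: Q-L =  5 → F
  i= 9: D-T = 10 → K
  i=10: K-S = 18 → S
  i=11: W-R =  5 → F
  i=12: Z-P = 10 → K
  i=13: W-E = 18 → S
  shifts repeat with period 3: KSF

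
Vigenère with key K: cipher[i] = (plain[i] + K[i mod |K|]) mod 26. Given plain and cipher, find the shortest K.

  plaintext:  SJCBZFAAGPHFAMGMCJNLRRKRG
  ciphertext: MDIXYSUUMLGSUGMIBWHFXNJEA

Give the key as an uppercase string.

UUGWZN

  i= 0: M-S = 20 → U
  i= 1: D-J = 20 → U
  i= 2: I-C =  6 → G
  i= 3: X-B = 22 → W
  i= 4: Y-Z = 25 → Z
  i= 5: S-F = 13 → N
  i= 6: U-A = 20 → U
  i= 7: U-A = 20 → U
  i= 8: M-G =  6 → G
  i= 9: L-P = 22 → W
  i=10: G-H = 25 → Z
  i=11: S-F = 13 → N
  i=12: U-A = 20 → U
  i=13: G-M = 20 → U
  i=14: M-G =  6 → G
  i=15: I-M = 22 → W
  i=16: B-C = 25 → Z
  i=17: W-J = 13 → N
  i=18: H-N = 20 → U
  i=19: F-L = 20 → U
  i=20: X-R =  6 → G
  i=21: N-R = 22 → W
  i=22: J-K = 25 → Z
  i=23: E-R = 13 → N
  i=24: A-G = 20 → U
  shifts repeat with period 6: UUGWZN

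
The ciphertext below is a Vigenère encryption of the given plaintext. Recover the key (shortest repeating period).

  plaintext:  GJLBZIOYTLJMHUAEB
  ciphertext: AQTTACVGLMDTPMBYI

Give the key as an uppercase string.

  i= 0: A-G = 20 → U
  i= 1: Q-J =  7 → H
  i= 2: T-L =  8 → I
  i= 3: T-B = 18 → S
  i= 4: A-Z =  1 → B
  i= 5: C-I = 20 → U
  i= 6: V-O =  7 → H
  i= 7: G-Y =  8 → I
  i= 8: L-T = 18 → S
  i= 9: M-L =  1 → B
  i=10: D-J = 20 → U
  i=11: T-M =  7 → H
  i=12: P-H =  8 → I
  i=13: M-U = 18 → S
  i=14: B-A =  1 → B
  i=15: Y-E = 20 → U
  i=16: I-B =  7 → H
  shifts repeat with period 5: UHISB

UHISB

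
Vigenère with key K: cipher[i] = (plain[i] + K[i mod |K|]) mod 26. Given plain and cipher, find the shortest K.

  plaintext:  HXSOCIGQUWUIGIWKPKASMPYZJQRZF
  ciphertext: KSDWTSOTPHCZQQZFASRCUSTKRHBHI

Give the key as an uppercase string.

DVLIRKI

  i= 0: K-H =  3 → D
  i= 1: S-X = 21 → V
  i= 2: D-S = 11 → L
  i= 3: W-O =  8 → I
  i= 4: T-C = 17 → R
  i= 5: S-I = 10 → K
  i= 6: O-G =  8 → I
  i= 7: T-Q =  3 → D
  i= 8: P-U = 21 → V
  i= 9: H-W = 11 → L
  i=10: C-U =  8 → I
  i=11: Z-I = 17 → R
  i=12: Q-G = 10 → K
  i=13: Q-I =  8 → I
  i=14: Z-W =  3 → D
  i=15: F-K = 21 → V
  i=16: A-P = 11 → L
  i=17: S-K =  8 → I
  i=18: R-A = 17 → R
  i=19: C-S = 10 → K
  i=20: U-M =  8 → I
  i=21: S-P =  3 → D
  i=22: T-Y = 21 → V
  i=23: K-Z = 11 → L
  i=24: R-J =  8 → I
  i=25: H-Q = 17 → R
  i=26: B-R = 10 → K
  i=27: H-Z =  8 → I
  i=28: I-F =  3 → D
  shifts repeat with period 7: DVLIRKI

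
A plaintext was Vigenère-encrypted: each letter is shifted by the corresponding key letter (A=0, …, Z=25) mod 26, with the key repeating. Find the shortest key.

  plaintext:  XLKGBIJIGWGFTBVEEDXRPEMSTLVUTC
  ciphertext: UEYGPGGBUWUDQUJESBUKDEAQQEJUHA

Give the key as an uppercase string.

XTOAOY

  i= 0: U-X = 23 → X
  i= 1: E-L = 19 → T
  i= 2: Y-K = 14 → O
  i= 3: G-G =  0 → A
  i= 4: P-B = 14 → O
  i= 5: G-I = 24 → Y
  i= 6: G-J = 23 → X
  i= 7: B-I = 19 → T
  i= 8: U-G = 14 → O
  i= 9: W-W =  0 → A
  i=10: U-G = 14 → O
  i=11: D-F = 24 → Y
  i=12: Q-T = 23 → X
  i=13: U-B = 19 → T
  i=14: J-V = 14 → O
  i=15: E-E =  0 → A
  i=16: S-E = 14 → O
  i=17: B-D = 24 → Y
  i=18: U-X = 23 → X
  i=19: K-R = 19 → T
  i=20: D-P = 14 → O
  i=21: E-E =  0 → A
  i=22: A-M = 14 → O
  i=23: Q-S = 24 → Y
  i=24: Q-T = 23 → X
  i=25: E-L = 19 → T
  i=26: J-V = 14 → O
  i=27: U-U =  0 → A
  i=28: H-T = 14 → O
  i=29: A-C = 24 → Y
  shifts repeat with period 6: XTOAOY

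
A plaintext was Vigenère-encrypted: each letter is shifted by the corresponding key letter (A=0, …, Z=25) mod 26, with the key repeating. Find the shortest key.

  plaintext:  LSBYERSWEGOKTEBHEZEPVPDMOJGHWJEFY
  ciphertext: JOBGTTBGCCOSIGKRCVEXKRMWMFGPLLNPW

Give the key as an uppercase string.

  i= 0: J-L = 24 → Y
  i= 1: O-S = 22 → W
  i= 2: B-B =  0 → A
  i= 3: G-Y =  8 → I
  i= 4: T-E = 15 → P
  i= 5: T-R =  2 → C
  i= 6: B-S =  9 → J
  i= 7: G-W = 10 → K
  i= 8: C-E = 24 → Y
  i= 9: C-G = 22 → W
  i=10: O-O =  0 → A
  i=11: S-K =  8 → I
  i=12: I-T = 15 → P
  i=13: G-E =  2 → C
  i=14: K-B =  9 → J
  i=15: R-H = 10 → K
  i=16: C-E = 24 → Y
  i=17: V-Z = 22 → W
  i=18: E-E =  0 → A
  i=19: X-P =  8 → I
  i=20: K-V = 15 → P
  i=21: R-P =  2 → C
  i=22: M-D =  9 → J
  i=23: W-M = 10 → K
  i=24: M-O = 24 → Y
  i=25: F-J = 22 → W
  i=26: G-G =  0 → A
  i=27: P-H =  8 → I
  i=28: L-W = 15 → P
  i=29: L-J =  2 → C
  i=30: N-E =  9 → J
  i=31: P-F = 10 → K
  i=32: W-Y = 24 → Y
  shifts repeat with period 8: YWAIPCJK

YWAIPCJK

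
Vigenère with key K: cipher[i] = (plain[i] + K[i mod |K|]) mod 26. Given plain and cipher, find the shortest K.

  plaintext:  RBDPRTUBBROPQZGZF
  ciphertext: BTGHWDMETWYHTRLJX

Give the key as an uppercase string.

  i= 0: B-R = 10 → K
  i= 1: T-B = 18 → S
  i= 2: G-D =  3 → D
  i= 3: H-P = 18 → S
  i= 4: W-R =  5 → F
  i= 5: D-T = 10 → K
  i= 6: M-U = 18 → S
  i= 7: E-B =  3 → D
  i= 8: T-B = 18 → S
  i= 9: W-R =  5 → F
  i=10: Y-O = 10 → K
  i=11: H-P = 18 → S
  i=12: T-Q =  3 → D
  i=13: R-Z = 18 → S
  i=14: L-G =  5 → F
  i=15: J-Z = 10 → K
  i=16: X-F = 18 → S
  shifts repeat with period 5: KSDSF

KSDSF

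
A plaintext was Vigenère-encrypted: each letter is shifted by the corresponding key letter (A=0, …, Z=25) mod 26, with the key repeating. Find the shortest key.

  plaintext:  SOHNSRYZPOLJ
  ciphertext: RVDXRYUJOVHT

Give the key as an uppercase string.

ZHWK

  i= 0: R-S = 25 → Z
  i= 1: V-O =  7 → H
  i= 2: D-H = 22 → W
  i= 3: X-N = 10 → K
  i= 4: R-S = 25 → Z
  i= 5: Y-R =  7 → H
  i= 6: U-Y = 22 → W
  i= 7: J-Z = 10 → K
  i= 8: O-P = 25 → Z
  i= 9: V-O =  7 → H
  i=10: H-L = 22 → W
  i=11: T-J = 10 → K
  shifts repeat with period 4: ZHWK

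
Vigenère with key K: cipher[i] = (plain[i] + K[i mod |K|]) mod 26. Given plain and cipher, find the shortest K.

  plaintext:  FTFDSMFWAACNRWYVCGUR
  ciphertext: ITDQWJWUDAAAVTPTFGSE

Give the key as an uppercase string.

  i= 0: I-F =  3 → D
  i= 1: T-T =  0 → A
  i= 2: D-F = 24 → Y
  i= 3: Q-D = 13 → N
  i= 4: W-S =  4 → E
  i= 5: J-M = 23 → X
  i= 6: W-F = 17 → R
  i= 7: U-W = 24 → Y
  i= 8: D-A =  3 → D
  i= 9: A-A =  0 → A
  i=10: A-C = 24 → Y
  i=11: A-N = 13 → N
  i=12: V-R =  4 → E
  i=13: T-W = 23 → X
  i=14: P-Y = 17 → R
  i=15: T-V = 24 → Y
  i=16: F-C =  3 → D
  i=17: G-G =  0 → A
  i=18: S-U = 24 → Y
  i=19: E-R = 13 → N
  shifts repeat with period 8: DAYNEXRY

DAYNEXRY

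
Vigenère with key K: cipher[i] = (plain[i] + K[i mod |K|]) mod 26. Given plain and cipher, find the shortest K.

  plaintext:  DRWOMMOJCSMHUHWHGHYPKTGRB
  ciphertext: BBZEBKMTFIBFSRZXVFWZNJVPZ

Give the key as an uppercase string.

YKDQPY

  i= 0: B-D = 24 → Y
  i= 1: B-R = 10 → K
  i= 2: Z-W =  3 → D
  i= 3: E-O = 16 → Q
  i= 4: B-M = 15 → P
  i= 5: K-M = 24 → Y
  i= 6: M-O = 24 → Y
  i= 7: T-J = 10 → K
  i= 8: F-C =  3 → D
  i= 9: I-S = 16 → Q
  i=10: B-M = 15 → P
  i=11: F-H = 24 → Y
  i=12: S-U = 24 → Y
  i=13: R-H = 10 → K
  i=14: Z-W =  3 → D
  i=15: X-H = 16 → Q
  i=16: V-G = 15 → P
  i=17: F-H = 24 → Y
  i=18: W-Y = 24 → Y
  i=19: Z-P = 10 → K
  i=20: N-K =  3 → D
  i=21: J-T = 16 → Q
  i=22: V-G = 15 → P
  i=23: P-R = 24 → Y
  i=24: Z-B = 24 → Y
  shifts repeat with period 6: YKDQPY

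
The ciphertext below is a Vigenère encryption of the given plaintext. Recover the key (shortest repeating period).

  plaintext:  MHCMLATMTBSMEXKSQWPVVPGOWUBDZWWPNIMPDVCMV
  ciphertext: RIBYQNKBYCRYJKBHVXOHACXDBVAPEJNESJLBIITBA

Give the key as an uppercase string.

  i= 0: R-M =  5 → F
  i= 1: I-H =  1 → B
  i= 2: B-C = 25 → Z
  i= 3: Y-M = 12 → M
  i= 4: Q-L =  5 → F
  i= 5: N-A = 13 → N
  i= 6: K-T = 17 → R
  i= 7: B-M = 15 → P
  i= 8: Y-T =  5 → F
  i= 9: C-B =  1 → B
  i=10: R-S = 25 → Z
  i=11: Y-M = 12 → M
  i=12: J-E =  5 → F
  i=13: K-X = 13 → N
  i=14: B-K = 17 → R
  i=15: H-S = 15 → P
  i=16: V-Q =  5 → F
  i=17: X-W =  1 → B
  i=18: O-P = 25 → Z
  i=19: H-V = 12 → M
  i=20: A-V =  5 → F
  i=21: C-P = 13 → N
  i=22: X-G = 17 → R
  i=23: D-O = 15 → P
  i=24: B-W =  5 → F
  i=25: V-U =  1 → B
  i=26: A-B = 25 → Z
  i=27: P-D = 12 → M
  i=28: E-Z =  5 → F
  i=29: J-W = 13 → N
  i=30: N-W = 17 → R
  i=31: E-P = 15 → P
  i=32: S-N =  5 → F
  i=33: J-I =  1 → B
  i=34: L-M = 25 → Z
  i=35: B-P = 12 → M
  i=36: I-D =  5 → F
  i=37: I-V = 13 → N
  i=38: T-C = 17 → R
  i=39: B-M = 15 → P
  i=40: A-V =  5 → F
  shifts repeat with period 8: FBZMFNRP

FBZMFNRP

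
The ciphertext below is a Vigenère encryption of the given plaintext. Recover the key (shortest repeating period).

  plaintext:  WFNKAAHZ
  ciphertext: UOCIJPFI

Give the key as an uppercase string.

YJP

  i= 0: U-W = 24 → Y
  i= 1: O-F =  9 → J
  i= 2: C-N = 15 → P
  i= 3: I-K = 24 → Y
  i= 4: J-A =  9 → J
  i= 5: P-A = 15 → P
  i= 6: F-H = 24 → Y
  i= 7: I-Z =  9 → J
  shifts repeat with period 3: YJP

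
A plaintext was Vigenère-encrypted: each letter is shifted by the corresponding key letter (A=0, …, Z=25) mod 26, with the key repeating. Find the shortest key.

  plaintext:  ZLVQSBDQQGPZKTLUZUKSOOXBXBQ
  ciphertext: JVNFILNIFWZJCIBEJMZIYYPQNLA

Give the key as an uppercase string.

  i= 0: J-Z = 10 → K
  i= 1: V-L = 10 → K
  i= 2: N-V = 18 → S
  i= 3: F-Q = 15 → P
  i= 4: I-S = 16 → Q
  i= 5: L-B = 10 → K
  i= 6: N-D = 10 → K
  i= 7: I-Q = 18 → S
  i= 8: F-Q = 15 → P
  i= 9: W-G = 16 → Q
  i=10: Z-P = 10 → K
  i=11: J-Z = 10 → K
  i=12: C-K = 18 → S
  i=13: I-T = 15 → P
  i=14: B-L = 16 → Q
  i=15: E-U = 10 → K
  i=16: J-Z = 10 → K
  i=17: M-U = 18 → S
  i=18: Z-K = 15 → P
  i=19: I-S = 16 → Q
  i=20: Y-O = 10 → K
  i=21: Y-O = 10 → K
  i=22: P-X = 18 → S
  i=23: Q-B = 15 → P
  i=24: N-X = 16 → Q
  i=25: L-B = 10 → K
  i=26: A-Q = 10 → K
  shifts repeat with period 5: KKSPQ

KKSPQ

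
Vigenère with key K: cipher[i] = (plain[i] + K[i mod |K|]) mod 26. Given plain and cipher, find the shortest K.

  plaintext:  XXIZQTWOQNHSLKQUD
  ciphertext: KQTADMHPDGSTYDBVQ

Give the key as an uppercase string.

NTLB

  i= 0: K-X = 13 → N
  i= 1: Q-X = 19 → T
  i= 2: T-I = 11 → L
  i= 3: A-Z =  1 → B
  i= 4: D-Q = 13 → N
  i= 5: M-T = 19 → T
  i= 6: H-W = 11 → L
  i= 7: P-O =  1 → B
  i= 8: D-Q = 13 → N
  i= 9: G-N = 19 → T
  i=10: S-H = 11 → L
  i=11: T-S =  1 → B
  i=12: Y-L = 13 → N
  i=13: D-K = 19 → T
  i=14: B-Q = 11 → L
  i=15: V-U =  1 → B
  i=16: Q-D = 13 → N
  shifts repeat with period 4: NTLB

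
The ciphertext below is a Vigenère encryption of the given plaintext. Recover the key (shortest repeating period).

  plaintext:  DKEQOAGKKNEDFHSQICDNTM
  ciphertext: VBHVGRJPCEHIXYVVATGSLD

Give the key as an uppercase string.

SRDF

  i= 0: V-D = 18 → S
  i= 1: B-K = 17 → R
  i= 2: H-E =  3 → D
  i= 3: V-Q =  5 → F
  i= 4: G-O = 18 → S
  i= 5: R-A = 17 → R
  i= 6: J-G =  3 → D
  i= 7: P-K =  5 → F
  i= 8: C-K = 18 → S
  i= 9: E-N = 17 → R
  i=10: H-E =  3 → D
  i=11: I-D =  5 → F
  i=12: X-F = 18 → S
  i=13: Y-H = 17 → R
  i=14: V-S =  3 → D
  i=15: V-Q =  5 → F
  i=16: A-I = 18 → S
  i=17: T-C = 17 → R
  i=18: G-D =  3 → D
  i=19: S-N =  5 → F
  i=20: L-T = 18 → S
  i=21: D-M = 17 → R
  shifts repeat with period 4: SRDF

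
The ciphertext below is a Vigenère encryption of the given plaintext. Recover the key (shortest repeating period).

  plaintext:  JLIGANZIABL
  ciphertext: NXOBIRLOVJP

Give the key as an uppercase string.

  i= 0: N-J =  4 → E
  i= 1: X-L = 12 → M
  i= 2: O-I =  6 → G
  i= 3: B-G = 21 → V
  i= 4: I-A =  8 → I
  i= 5: R-N =  4 → E
  i= 6: L-Z = 12 → M
  i= 7: O-I =  6 → G
  i= 8: V-A = 21 → V
  i= 9: J-B =  8 → I
  i=10: P-L =  4 → E
  shifts repeat with period 5: EMGVI

EMGVI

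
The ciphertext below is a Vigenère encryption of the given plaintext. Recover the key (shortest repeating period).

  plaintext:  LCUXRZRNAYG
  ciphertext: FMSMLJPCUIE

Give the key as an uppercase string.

  i= 0: F-L = 20 → U
  i= 1: M-C = 10 → K
  i= 2: S-U = 24 → Y
  i= 3: M-X = 15 → P
  i= 4: L-R = 20 → U
  i= 5: J-Z = 10 → K
  i= 6: P-R = 24 → Y
  i= 7: C-N = 15 → P
  i= 8: U-A = 20 → U
  i= 9: I-Y = 10 → K
  i=10: E-G = 24 → Y
  shifts repeat with period 4: UKYP

UKYP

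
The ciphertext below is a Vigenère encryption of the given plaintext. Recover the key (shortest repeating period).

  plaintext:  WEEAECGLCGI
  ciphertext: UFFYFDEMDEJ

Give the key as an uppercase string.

YBB

  i= 0: U-W = 24 → Y
  i= 1: F-E =  1 → B
  i= 2: F-E =  1 → B
  i= 3: Y-A = 24 → Y
  i= 4: F-E =  1 → B
  i= 5: D-C =  1 → B
  i= 6: E-G = 24 → Y
  i= 7: M-L =  1 → B
  i= 8: D-C =  1 → B
  i= 9: E-G = 24 → Y
  i=10: J-I =  1 → B
  shifts repeat with period 3: YBB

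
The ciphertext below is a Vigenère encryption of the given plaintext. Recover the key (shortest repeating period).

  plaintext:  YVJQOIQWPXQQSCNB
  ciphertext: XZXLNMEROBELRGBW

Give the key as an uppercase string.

ZEOV

  i= 0: X-Y = 25 → Z
  i= 1: Z-V =  4 → E
  i= 2: X-J = 14 → O
  i= 3: L-Q = 21 → V
  i= 4: N-O = 25 → Z
  i= 5: M-I =  4 → E
  i= 6: E-Q = 14 → O
  i= 7: R-W = 21 → V
  i= 8: O-P = 25 → Z
  i= 9: B-X =  4 → E
  i=10: E-Q = 14 → O
  i=11: L-Q = 21 → V
  i=12: R-S = 25 → Z
  i=13: G-C =  4 → E
  i=14: B-N = 14 → O
  i=15: W-B = 21 → V
  shifts repeat with period 4: ZEOV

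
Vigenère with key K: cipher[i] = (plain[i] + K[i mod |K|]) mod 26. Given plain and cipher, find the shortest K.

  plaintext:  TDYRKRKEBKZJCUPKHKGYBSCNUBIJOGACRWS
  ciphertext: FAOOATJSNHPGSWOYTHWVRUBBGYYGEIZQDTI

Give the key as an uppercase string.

MXQXQCZO

  i= 0: F-T = 12 → M
  i= 1: A-D = 23 → X
  i= 2: O-Y = 16 → Q
  i= 3: O-R = 23 → X
  i= 4: A-K = 16 → Q
  i= 5: T-R =  2 → C
  i= 6: J-K = 25 → Z
  i= 7: S-E = 14 → O
  i= 8: N-B = 12 → M
  i= 9: H-K = 23 → X
  i=10: P-Z = 16 → Q
  i=11: G-J = 23 → X
  i=12: S-C = 16 → Q
  i=13: W-U =  2 → C
  i=14: O-P = 25 → Z
  i=15: Y-K = 14 → O
  i=16: T-H = 12 → M
  i=17: H-K = 23 → X
  i=18: W-G = 16 → Q
  i=19: V-Y = 23 → X
  i=20: R-B = 16 → Q
  i=21: U-S =  2 → C
  i=22: B-C = 25 → Z
  i=23: B-N = 14 → O
  i=24: G-U = 12 → M
  i=25: Y-B = 23 → X
  i=26: Y-I = 16 → Q
  i=27: G-J = 23 → X
  i=28: E-O = 16 → Q
  i=29: I-G =  2 → C
  i=30: Z-A = 25 → Z
  i=31: Q-C = 14 → O
  i=32: D-R = 12 → M
  i=33: T-W = 23 → X
  i=34: I-S = 16 → Q
  shifts repeat with period 8: MXQXQCZO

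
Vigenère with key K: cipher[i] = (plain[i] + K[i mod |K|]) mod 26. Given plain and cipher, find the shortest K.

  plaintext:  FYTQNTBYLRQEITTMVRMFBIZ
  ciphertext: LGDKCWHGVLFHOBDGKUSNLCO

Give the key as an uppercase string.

  i= 0: L-F =  6 → G
  i= 1: G-Y =  8 → I
  i= 2: D-T = 10 → K
  i= 3: K-Q = 20 → U
  i= 4: C-N = 15 → P
  i= 5: W-T =  3 → D
  i= 6: H-B =  6 → G
  i= 7: G-Y =  8 → I
  i= 8: V-L = 10 → K
  i= 9: L-R = 20 → U
  i=10: F-Q = 15 → P
  i=11: H-E =  3 → D
  i=12: O-I =  6 → G
  i=13: B-T =  8 → I
  i=14: D-T = 10 → K
  i=15: G-M = 20 → U
  i=16: K-V = 15 → P
  i=17: U-R =  3 → D
  i=18: S-M =  6 → G
  i=19: N-F =  8 → I
  i=20: L-B = 10 → K
  i=21: C-I = 20 → U
  i=22: O-Z = 15 → P
  shifts repeat with period 6: GIKUPD

GIKUPD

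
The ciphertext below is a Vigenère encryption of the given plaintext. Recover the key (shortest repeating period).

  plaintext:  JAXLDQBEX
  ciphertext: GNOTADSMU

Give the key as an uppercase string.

XNRI

  i= 0: G-J = 23 → X
  i= 1: N-A = 13 → N
  i= 2: O-X = 17 → R
  i= 3: T-L =  8 → I
  i= 4: A-D = 23 → X
  i= 5: D-Q = 13 → N
  i= 6: S-B = 17 → R
  i= 7: M-E =  8 → I
  i= 8: U-X = 23 → X
  shifts repeat with period 4: XNRI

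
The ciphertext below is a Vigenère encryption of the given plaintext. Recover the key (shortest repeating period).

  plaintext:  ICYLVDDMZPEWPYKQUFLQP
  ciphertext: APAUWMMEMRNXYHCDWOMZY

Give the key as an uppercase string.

  i= 0: A-I = 18 → S
  i= 1: P-C = 13 → N
  i= 2: A-Y =  2 → C
  i= 3: U-L =  9 → J
  i= 4: W-V =  1 → B
  i= 5: M-D =  9 → J
  i= 6: M-D =  9 → J
  i= 7: E-M = 18 → S
  i= 8: M-Z = 13 → N
  i= 9: R-P =  2 → C
  i=10: N-E =  9 → J
  i=11: X-W =  1 → B
  i=12: Y-P =  9 → J
  i=13: H-Y =  9 → J
  i=14: C-K = 18 → S
  i=15: D-Q = 13 → N
  i=16: W-U =  2 → C
  i=17: O-F =  9 → J
  i=18: M-L =  1 → B
  i=19: Z-Q =  9 → J
  i=20: Y-P =  9 → J
  shifts repeat with period 7: SNCJBJJ

SNCJBJJ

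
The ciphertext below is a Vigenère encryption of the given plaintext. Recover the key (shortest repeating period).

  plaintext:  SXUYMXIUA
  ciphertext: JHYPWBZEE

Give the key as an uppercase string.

  i= 0: J-S = 17 → R
  i= 1: H-X = 10 → K
  i= 2: Y-U =  4 → E
  i= 3: P-Y = 17 → R
  i= 4: W-M = 10 → K
  i= 5: B-X =  4 → E
  i= 6: Z-I = 17 → R
  i= 7: E-U = 10 → K
  i= 8: E-A =  4 → E
  shifts repeat with period 3: RKE

RKE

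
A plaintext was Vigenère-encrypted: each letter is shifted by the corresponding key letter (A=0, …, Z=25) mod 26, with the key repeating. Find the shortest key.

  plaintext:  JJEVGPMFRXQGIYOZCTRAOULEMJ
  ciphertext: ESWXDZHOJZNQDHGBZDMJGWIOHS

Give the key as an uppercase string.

VJSCXK

  i= 0: E-J = 21 → V
  i= 1: S-J =  9 → J
  i= 2: W-E = 18 → S
  i= 3: X-V =  2 → C
  i= 4: D-G = 23 → X
  i= 5: Z-P = 10 → K
  i= 6: H-M = 21 → V
  i= 7: O-F =  9 → J
  i= 8: J-R = 18 → S
  i= 9: Z-X =  2 → C
  i=10: N-Q = 23 → X
  i=11: Q-G = 10 → K
  i=12: D-I = 21 → V
  i=13: H-Y =  9 → J
  i=14: G-O = 18 → S
  i=15: B-Z =  2 → C
  i=16: Z-C = 23 → X
  i=17: D-T = 10 → K
  i=18: M-R = 21 → V
  i=19: J-A =  9 → J
  i=20: G-O = 18 → S
  i=21: W-U =  2 → C
  i=22: I-L = 23 → X
  i=23: O-E = 10 → K
  i=24: H-M = 21 → V
  i=25: S-J =  9 → J
  shifts repeat with period 6: VJSCXK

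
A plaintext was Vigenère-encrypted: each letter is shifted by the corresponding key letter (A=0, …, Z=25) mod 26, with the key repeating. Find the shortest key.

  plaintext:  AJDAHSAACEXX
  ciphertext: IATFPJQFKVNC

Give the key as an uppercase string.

IRQF

  i= 0: I-A =  8 → I
  i= 1: A-J = 17 → R
  i= 2: T-D = 16 → Q
  i= 3: F-A =  5 → F
  i= 4: P-H =  8 → I
  i= 5: J-S = 17 → R
  i= 6: Q-A = 16 → Q
  i= 7: F-A =  5 → F
  i= 8: K-C =  8 → I
  i= 9: V-E = 17 → R
  i=10: N-X = 16 → Q
  i=11: C-X =  5 → F
  shifts repeat with period 4: IRQF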